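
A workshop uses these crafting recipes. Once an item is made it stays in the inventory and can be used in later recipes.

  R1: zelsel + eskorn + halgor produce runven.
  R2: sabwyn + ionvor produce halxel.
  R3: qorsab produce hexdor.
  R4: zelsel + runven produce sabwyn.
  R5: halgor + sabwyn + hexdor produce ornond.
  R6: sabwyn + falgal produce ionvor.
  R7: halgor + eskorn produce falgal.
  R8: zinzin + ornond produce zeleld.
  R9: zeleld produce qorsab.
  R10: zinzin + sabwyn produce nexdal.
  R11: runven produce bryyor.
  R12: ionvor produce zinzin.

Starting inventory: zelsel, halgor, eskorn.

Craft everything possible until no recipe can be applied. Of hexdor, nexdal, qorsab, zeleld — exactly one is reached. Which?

nexdal

Using R1, zelsel, eskorn, and halgor make runven.
Using R7, halgor and eskorn make falgal.
Using R4, zelsel and runven make sabwyn.
sabwyn + falgal → ionvor (R6).
ionvor → zinzin (R12).
zinzin + sabwyn → nexdal (R10).
zeleld would need zinzin and ornond (R8), but ornond is never obtained. hexdor would need qorsab (R3), but qorsab is never obtained. qorsab would need zeleld (R9), but zeleld is never obtained.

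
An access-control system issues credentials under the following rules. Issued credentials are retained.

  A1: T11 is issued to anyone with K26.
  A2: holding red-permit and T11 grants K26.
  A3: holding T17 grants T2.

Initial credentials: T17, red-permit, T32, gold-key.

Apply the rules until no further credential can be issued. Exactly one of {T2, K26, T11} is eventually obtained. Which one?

T2

Holding T17 grants T2 (A3).
K26 would need red-permit and T11 (A2), but T11 is never granted. T11 would need K26 (A1), but K26 is never granted.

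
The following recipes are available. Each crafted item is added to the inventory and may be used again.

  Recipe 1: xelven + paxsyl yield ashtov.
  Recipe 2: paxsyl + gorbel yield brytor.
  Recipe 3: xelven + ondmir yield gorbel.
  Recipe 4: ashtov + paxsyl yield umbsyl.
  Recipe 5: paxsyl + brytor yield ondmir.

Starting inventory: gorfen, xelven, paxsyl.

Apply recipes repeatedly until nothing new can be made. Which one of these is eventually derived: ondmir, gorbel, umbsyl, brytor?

Using Recipe 1, xelven and paxsyl make ashtov.
ashtov + paxsyl → umbsyl (Recipe 4).
ondmir would need paxsyl and brytor (Recipe 5), but brytor is never obtained. gorbel would need xelven and ondmir (Recipe 3), but ondmir is never obtained. brytor would need paxsyl and gorbel (Recipe 2), but gorbel is never obtained.

umbsyl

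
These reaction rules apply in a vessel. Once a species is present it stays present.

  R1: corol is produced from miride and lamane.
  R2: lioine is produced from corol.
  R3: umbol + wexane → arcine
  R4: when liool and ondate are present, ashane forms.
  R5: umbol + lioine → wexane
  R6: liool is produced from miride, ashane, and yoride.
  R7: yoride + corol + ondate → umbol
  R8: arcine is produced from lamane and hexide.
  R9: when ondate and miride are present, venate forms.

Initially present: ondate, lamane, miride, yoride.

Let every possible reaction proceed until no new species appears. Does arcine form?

miride and lamane present → corol forms (R1).
yoride, corol, and ondate present → umbol forms (R7).
corol present → lioine forms (R2).
umbol and lioine present → wexane forms (R5).
umbol and wexane present → arcine forms (R3).

Yes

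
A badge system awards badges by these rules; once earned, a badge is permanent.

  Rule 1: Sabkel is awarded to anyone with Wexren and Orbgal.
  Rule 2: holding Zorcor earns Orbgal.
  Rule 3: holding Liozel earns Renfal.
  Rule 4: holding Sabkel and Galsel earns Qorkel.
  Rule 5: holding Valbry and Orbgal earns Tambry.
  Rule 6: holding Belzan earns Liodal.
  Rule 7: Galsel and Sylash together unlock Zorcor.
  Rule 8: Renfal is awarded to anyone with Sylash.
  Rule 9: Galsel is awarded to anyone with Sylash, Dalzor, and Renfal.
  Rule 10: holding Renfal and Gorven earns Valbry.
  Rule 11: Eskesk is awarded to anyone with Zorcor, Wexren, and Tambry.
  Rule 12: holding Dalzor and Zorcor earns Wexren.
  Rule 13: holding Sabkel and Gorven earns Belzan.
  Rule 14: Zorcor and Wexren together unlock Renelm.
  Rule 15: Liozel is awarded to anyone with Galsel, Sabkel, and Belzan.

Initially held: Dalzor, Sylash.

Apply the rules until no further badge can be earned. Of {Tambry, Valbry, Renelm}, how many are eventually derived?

With Sylash, Renfal is earned (Rule 8).
With Sylash, Dalzor, and Renfal, Galsel is earned (Rule 9).
With Galsel and Sylash, Zorcor is earned (Rule 7).
With Dalzor and Zorcor, Wexren is earned (Rule 12).
With Zorcor and Wexren, Renelm is earned (Rule 14).
Tambry would need Valbry and Orbgal (Rule 5), but Valbry is never earned.
Valbry would need Renfal and Gorven (Rule 10), but Gorven is never earned.
Renelm: reached.
Reached: Renelm — 1 of the 3.

1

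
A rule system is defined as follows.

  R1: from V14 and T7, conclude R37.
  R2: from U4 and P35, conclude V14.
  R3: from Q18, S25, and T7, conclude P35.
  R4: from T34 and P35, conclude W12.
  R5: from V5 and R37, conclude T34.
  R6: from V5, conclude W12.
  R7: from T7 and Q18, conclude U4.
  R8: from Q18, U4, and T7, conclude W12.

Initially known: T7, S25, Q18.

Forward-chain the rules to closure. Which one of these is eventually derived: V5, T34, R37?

Q18, S25, and T7 hold, so P35 follows (R3).
T7 and Q18 hold, so U4 follows (R7).
U4 and P35 hold, so V14 follows (R2).
From V14 and T7, R1 gives R37.
No rule produces V5, and it is not given. T34 would need V5 and R37 (R5), but V5 is never established.

R37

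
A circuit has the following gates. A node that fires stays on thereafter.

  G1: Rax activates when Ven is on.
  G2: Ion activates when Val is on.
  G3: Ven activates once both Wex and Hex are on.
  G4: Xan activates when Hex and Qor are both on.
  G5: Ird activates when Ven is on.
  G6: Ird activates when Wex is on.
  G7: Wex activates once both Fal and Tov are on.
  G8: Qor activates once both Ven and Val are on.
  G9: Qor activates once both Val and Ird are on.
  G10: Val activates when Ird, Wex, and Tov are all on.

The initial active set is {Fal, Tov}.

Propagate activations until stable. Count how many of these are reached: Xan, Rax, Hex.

0

Xan would need Hex and Qor (G4), but Hex never turns on.
Rax would need Ven (G1), but Ven never turns on.
No rule produces Hex, and it is not given.
None of the 3 are reached.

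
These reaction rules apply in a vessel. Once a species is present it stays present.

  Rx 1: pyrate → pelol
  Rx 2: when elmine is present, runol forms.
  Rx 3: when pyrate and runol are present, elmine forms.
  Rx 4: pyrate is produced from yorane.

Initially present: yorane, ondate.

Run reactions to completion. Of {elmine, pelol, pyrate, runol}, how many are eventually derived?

2

yorane present → pyrate forms (Rx 4).
pyrate present → pelol forms (Rx 1).
elmine would need pyrate and runol (Rx 3), but runol never forms.
pelol: reached.
pyrate: reached.
runol would need elmine (Rx 2), but elmine never forms.
Reached: pelol and pyrate — 2 of the 4.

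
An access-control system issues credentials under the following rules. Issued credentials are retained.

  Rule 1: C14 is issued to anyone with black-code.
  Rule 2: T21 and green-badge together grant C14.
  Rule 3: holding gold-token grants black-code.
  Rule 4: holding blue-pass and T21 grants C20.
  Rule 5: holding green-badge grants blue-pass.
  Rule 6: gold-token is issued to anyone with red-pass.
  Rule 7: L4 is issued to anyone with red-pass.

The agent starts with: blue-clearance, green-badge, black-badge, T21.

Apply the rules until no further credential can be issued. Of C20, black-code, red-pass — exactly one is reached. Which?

C20

Holding green-badge grants blue-pass (Rule 5).
Holding blue-pass and T21 grants C20 (Rule 4).
black-code would need gold-token (Rule 3), but gold-token is never granted. No rule produces red-pass, and it is not given.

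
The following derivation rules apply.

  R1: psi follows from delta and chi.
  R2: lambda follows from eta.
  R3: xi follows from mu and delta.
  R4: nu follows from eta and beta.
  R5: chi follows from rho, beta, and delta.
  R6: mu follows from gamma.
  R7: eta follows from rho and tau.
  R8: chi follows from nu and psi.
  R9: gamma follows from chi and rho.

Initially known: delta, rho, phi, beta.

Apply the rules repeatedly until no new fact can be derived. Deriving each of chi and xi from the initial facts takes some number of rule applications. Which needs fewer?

chi

chi: rho, beta, and delta hold, so chi follows (R5). [1 rule application]
xi: rho, beta, and delta hold, so chi follows (R5). From chi and rho, R9 gives gamma. From gamma, R6 gives mu. mu and delta hold, so xi follows (R3). [4 rule applications]
chi needs fewer.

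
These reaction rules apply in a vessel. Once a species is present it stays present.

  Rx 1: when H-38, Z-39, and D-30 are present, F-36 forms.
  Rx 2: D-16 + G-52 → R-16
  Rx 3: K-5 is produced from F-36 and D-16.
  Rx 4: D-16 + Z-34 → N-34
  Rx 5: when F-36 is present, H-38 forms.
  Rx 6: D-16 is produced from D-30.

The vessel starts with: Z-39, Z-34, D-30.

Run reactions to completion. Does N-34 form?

Yes

D-30 present → D-16 forms (Rx 6).
D-16 and Z-34 present → N-34 forms (Rx 4).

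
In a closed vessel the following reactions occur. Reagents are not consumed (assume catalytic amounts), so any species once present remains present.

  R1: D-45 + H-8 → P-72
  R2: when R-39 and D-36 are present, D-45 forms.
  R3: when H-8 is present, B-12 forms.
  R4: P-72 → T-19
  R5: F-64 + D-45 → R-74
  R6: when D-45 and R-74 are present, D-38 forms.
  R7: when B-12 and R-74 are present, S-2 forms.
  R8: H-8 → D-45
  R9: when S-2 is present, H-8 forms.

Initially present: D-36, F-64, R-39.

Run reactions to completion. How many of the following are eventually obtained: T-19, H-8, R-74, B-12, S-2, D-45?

R-39 and D-36 present → D-45 forms (R2).
F-64 and D-45 present → R-74 forms (R5).
T-19 would need P-72 (R4), but P-72 never forms.
H-8 would need S-2 (R9), but S-2 never forms.
R-74: reached.
B-12 would need H-8 (R3), but H-8 never forms.
S-2 would need B-12 and R-74 (R7), but B-12 never forms.
D-45: reached.
Reached: R-74 and D-45 — 2 of the 6.

2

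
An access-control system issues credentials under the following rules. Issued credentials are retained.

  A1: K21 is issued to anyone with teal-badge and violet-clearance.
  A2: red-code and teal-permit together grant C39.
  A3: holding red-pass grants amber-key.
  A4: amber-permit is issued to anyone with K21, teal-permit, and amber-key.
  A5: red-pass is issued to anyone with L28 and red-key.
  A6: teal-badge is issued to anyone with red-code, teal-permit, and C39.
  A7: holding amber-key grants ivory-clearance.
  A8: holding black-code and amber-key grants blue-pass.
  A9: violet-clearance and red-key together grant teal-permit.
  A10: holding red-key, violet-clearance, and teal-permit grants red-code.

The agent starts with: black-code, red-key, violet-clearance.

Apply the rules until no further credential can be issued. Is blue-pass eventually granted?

blue-pass would need black-code and amber-key (A8), but amber-key is never granted.

No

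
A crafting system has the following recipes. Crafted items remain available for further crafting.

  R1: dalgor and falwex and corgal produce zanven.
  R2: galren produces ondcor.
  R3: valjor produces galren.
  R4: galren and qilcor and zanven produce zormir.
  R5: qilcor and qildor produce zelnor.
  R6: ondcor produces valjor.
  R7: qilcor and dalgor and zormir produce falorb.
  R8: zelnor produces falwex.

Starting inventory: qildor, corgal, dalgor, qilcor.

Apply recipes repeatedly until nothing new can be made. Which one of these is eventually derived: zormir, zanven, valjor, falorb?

Using R5, qilcor and qildor make zelnor.
zelnor → falwex (R8).
Using R1, dalgor, falwex, and corgal make zanven.
zormir would need galren, qilcor, and zanven (R4), but galren is never obtained. falorb would need qilcor, dalgor, and zormir (R7), but zormir is never obtained. valjor would need ondcor (R6), but ondcor is never obtained.

zanven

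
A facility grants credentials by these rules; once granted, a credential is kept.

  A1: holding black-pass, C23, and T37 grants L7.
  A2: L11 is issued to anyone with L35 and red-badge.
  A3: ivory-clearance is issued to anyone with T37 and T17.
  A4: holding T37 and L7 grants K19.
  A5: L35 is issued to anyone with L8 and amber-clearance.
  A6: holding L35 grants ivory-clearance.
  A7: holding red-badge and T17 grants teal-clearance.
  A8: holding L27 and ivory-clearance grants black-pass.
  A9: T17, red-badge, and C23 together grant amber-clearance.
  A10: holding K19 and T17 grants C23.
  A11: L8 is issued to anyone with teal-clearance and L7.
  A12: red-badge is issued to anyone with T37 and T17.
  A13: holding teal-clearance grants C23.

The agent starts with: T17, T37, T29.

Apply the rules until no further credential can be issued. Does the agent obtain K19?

No

K19 would need T37 and L7 (A4), but L7 is never granted.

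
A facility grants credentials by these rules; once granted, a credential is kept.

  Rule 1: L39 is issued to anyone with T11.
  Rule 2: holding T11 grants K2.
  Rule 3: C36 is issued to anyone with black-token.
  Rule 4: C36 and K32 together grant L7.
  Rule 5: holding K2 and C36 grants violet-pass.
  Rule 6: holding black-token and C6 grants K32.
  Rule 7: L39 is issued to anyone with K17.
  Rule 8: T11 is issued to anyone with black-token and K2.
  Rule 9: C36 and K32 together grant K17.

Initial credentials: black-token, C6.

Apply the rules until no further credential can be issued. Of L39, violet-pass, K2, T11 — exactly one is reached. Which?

L39

Holding black-token and C6 grants K32 (Rule 6).
Holding black-token grants C36 (Rule 3).
Holding C36 and K32 grants K17 (Rule 9).
Holding K17 grants L39 (Rule 7).
K2 would need T11 (Rule 2), but T11 is never granted. T11 would need black-token and K2 (Rule 8), but K2 is never granted. violet-pass would need K2 and C36 (Rule 5), but K2 is never granted.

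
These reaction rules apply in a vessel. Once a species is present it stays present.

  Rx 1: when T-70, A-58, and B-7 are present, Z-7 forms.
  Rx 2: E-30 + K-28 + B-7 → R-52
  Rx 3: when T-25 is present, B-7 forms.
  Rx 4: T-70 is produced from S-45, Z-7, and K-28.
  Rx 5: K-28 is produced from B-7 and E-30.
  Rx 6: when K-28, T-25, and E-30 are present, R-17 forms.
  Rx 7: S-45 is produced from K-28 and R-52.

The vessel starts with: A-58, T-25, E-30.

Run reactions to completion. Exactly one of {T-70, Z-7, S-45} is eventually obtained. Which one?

S-45

T-25 present → B-7 forms (Rx 3).
B-7 and E-30 present → K-28 forms (Rx 5).
E-30, K-28, and B-7 present → R-52 forms (Rx 2).
K-28 and R-52 present → S-45 forms (Rx 7).
Z-7 would need T-70, A-58, and B-7 (Rx 1), but T-70 never forms. T-70 would need S-45, Z-7, and K-28 (Rx 4), but Z-7 never forms.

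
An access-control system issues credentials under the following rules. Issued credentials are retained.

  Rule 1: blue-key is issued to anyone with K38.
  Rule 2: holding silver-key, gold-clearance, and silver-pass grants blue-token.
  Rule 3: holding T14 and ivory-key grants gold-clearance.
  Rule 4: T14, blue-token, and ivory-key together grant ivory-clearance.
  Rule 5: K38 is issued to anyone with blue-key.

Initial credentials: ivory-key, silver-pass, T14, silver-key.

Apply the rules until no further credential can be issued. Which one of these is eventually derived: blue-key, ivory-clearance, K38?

ivory-clearance

Holding T14 and ivory-key grants gold-clearance (Rule 3).
Holding silver-key, gold-clearance, and silver-pass grants blue-token (Rule 2).
Holding T14, blue-token, and ivory-key grants ivory-clearance (Rule 4).
K38 would need blue-key (Rule 5), but blue-key is never granted. blue-key would need K38 (Rule 1), but K38 is never granted.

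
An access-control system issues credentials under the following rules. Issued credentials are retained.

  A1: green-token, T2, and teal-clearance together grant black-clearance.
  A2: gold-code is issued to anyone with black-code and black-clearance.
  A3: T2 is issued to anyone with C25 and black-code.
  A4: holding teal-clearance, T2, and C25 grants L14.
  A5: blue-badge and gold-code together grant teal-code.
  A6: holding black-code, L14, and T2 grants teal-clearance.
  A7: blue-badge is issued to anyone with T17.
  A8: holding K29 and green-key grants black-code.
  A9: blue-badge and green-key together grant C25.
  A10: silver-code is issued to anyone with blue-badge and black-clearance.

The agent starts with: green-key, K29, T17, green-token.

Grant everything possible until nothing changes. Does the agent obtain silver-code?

No

silver-code would need blue-badge and black-clearance (A10), but black-clearance is never granted.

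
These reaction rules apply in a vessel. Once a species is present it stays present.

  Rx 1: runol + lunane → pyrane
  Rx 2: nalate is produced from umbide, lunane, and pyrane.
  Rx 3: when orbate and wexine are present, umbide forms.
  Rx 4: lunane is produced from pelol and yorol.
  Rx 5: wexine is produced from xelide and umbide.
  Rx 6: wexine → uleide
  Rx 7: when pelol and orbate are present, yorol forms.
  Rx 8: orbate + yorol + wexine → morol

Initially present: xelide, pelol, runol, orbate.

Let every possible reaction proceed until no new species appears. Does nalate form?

No

nalate would need umbide, lunane, and pyrane (Rx 2), but umbide never forms.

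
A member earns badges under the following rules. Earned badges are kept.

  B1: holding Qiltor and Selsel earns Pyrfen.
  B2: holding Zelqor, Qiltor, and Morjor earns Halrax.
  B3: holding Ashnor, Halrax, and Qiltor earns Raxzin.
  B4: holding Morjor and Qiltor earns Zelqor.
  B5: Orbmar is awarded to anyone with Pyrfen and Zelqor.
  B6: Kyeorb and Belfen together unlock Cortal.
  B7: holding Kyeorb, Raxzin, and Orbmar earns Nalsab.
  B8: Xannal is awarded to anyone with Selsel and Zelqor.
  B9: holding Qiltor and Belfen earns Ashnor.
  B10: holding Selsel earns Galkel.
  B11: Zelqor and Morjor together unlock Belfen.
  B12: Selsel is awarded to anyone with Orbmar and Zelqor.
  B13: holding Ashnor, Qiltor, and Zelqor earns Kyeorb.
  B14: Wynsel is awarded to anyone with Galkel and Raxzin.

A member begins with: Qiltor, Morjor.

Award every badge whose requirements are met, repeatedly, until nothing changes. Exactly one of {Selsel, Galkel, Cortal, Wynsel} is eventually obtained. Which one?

Cortal

With Morjor and Qiltor, Zelqor is earned (B4).
With Zelqor and Morjor, Belfen is earned (B11).
With Qiltor and Belfen, Ashnor is earned (B9).
With Ashnor, Qiltor, and Zelqor, Kyeorb is earned (B13).
With Kyeorb and Belfen, Cortal is earned (B6).
Wynsel would need Galkel and Raxzin (B14), but Galkel is never earned. Selsel would need Orbmar and Zelqor (B12), but Orbmar is never earned. Galkel would need Selsel (B10), but Selsel is never earned.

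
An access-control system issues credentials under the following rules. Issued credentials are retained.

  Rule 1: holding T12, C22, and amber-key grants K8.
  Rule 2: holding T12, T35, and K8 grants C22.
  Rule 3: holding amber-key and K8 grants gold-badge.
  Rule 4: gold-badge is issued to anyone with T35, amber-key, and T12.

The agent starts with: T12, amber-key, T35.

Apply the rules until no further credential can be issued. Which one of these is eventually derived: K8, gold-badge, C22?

Holding T35, amber-key, and T12 grants gold-badge (Rule 4).
C22 would need T12, T35, and K8 (Rule 2), but K8 is never granted. K8 would need T12, C22, and amber-key (Rule 1), but C22 is never granted.

gold-badge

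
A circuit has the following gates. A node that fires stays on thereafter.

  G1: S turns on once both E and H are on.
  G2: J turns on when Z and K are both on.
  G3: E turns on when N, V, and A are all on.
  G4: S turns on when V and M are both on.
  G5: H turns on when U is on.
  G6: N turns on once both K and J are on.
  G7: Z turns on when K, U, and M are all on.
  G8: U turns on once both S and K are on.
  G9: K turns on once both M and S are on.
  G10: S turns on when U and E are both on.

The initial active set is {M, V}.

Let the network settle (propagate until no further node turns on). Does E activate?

E would need N, V, and A (G3), but A never turns on.

No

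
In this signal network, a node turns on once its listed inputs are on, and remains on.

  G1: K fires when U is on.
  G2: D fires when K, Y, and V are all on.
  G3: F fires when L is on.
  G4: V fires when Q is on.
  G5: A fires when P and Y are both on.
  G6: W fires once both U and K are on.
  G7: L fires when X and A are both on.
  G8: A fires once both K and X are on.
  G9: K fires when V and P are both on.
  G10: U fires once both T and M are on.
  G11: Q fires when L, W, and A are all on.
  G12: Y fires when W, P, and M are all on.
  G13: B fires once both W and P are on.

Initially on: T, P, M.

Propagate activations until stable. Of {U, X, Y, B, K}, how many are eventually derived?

G10: T and M on → U on.
G1: U on → K on.
G6: U and K on → W on.
W and P are on, so B fires (G13).
W, P, and M are on, so Y fires (G12).
U: reached.
No rule produces X, and it is not given.
Y: reached.
B: reached.
K: reached.
Reached: U, Y, B, and K — 4 of the 5.

4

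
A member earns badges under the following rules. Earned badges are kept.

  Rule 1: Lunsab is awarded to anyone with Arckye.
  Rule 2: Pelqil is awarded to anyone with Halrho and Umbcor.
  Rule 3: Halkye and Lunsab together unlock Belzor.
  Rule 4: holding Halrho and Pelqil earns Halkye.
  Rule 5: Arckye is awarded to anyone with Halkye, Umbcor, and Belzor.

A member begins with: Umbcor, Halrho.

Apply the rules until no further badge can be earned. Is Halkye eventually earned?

Yes

With Halrho and Umbcor, Pelqil is earned (Rule 2).
With Halrho and Pelqil, Halkye is earned (Rule 4).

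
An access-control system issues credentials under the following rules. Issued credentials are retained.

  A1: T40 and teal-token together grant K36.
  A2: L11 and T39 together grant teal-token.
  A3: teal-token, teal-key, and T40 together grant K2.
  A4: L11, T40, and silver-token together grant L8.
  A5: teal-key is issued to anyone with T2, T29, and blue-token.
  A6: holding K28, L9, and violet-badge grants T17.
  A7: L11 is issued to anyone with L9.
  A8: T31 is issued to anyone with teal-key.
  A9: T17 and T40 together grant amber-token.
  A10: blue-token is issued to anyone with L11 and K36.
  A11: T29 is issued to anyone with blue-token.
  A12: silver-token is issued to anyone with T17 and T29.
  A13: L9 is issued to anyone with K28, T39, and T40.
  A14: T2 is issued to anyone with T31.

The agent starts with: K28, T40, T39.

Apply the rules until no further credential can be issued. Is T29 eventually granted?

Holding K28, T39, and T40 grants L9 (A13).
Holding L9 grants L11 (A7).
Holding L11 and T39 grants teal-token (A2).
Holding T40 and teal-token grants K36 (A1).
Holding L11 and K36 grants blue-token (A10).
Holding blue-token grants T29 (A11).

Yes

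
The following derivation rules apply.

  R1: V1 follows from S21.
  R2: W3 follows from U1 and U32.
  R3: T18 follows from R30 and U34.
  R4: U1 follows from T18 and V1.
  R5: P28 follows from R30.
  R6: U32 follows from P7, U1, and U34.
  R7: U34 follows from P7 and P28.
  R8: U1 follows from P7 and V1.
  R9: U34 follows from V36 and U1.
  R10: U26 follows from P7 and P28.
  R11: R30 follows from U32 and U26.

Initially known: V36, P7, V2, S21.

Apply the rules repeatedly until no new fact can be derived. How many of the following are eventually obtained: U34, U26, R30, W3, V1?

3

S21 holds, so V1 follows (R1).
P7 and V1 hold, so U1 follows (R8).
From V36 and U1, R9 gives U34.
P7, U1, and U34 hold, so U32 follows (R6).
U1 and U32 hold, so W3 follows (R2).
U34: reached.
U26 would need P7 and P28 (R10), but P28 is never established.
R30 would need U32 and U26 (R11), but U26 is never established.
W3: reached.
V1: reached.
Reached: U34, W3, and V1 — 3 of the 5.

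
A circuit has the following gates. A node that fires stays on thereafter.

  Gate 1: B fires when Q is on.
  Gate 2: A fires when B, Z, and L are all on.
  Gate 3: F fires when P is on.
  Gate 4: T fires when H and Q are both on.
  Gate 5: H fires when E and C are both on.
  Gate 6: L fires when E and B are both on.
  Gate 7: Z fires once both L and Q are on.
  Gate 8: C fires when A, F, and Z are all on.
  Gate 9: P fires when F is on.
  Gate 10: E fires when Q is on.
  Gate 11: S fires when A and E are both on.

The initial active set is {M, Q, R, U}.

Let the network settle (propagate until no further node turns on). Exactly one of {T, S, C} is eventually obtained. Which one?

Q is on, so E fires (Gate 10).
Gate 1: Q on → B on.
E and B are on, so L fires (Gate 6).
Gate 7: L and Q on → Z on.
Gate 2: B, Z, and L on → A on.
Gate 11: A and E on → S on.
T would need H and Q (Gate 4), but H never turns on. C would need A, F, and Z (Gate 8), but F never turns on.

S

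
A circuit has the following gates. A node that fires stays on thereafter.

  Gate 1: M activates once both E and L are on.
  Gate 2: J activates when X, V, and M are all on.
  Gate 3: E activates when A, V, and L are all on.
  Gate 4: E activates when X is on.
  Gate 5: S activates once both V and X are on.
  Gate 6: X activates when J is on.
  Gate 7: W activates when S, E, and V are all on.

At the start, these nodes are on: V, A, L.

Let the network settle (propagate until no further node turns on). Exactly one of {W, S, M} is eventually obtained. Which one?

A, V, and L are on, so E activates (Gate 3).
Gate 1: E and L on → M on.
W would need S, E, and V (Gate 7), but S never turns on. S would need V and X (Gate 5), but X never turns on.

M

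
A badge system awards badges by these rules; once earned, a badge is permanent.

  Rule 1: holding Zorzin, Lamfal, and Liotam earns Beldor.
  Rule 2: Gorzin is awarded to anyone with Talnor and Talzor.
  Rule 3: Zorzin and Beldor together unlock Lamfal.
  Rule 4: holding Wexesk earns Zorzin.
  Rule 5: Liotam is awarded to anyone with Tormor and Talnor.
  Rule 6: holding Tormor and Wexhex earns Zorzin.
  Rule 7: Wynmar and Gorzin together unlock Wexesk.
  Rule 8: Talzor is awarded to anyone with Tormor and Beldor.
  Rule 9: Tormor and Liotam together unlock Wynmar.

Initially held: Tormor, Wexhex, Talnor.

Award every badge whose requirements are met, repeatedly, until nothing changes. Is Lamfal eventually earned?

Lamfal would need Zorzin and Beldor (Rule 3), but Beldor is never earned.

No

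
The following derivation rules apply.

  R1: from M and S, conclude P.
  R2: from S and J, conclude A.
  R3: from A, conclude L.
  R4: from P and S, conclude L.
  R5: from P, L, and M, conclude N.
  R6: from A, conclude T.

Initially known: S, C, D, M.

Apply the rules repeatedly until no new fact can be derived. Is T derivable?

No

T would need A (R6), but A is never established.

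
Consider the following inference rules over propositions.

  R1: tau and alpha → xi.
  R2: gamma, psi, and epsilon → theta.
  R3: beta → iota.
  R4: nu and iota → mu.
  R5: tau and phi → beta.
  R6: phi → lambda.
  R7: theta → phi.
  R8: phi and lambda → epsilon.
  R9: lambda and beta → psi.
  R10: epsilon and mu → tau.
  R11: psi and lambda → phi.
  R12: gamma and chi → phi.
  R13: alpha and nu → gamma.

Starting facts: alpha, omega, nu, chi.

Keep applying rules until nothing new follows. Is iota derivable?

No

iota would need beta (R3), but beta is never established.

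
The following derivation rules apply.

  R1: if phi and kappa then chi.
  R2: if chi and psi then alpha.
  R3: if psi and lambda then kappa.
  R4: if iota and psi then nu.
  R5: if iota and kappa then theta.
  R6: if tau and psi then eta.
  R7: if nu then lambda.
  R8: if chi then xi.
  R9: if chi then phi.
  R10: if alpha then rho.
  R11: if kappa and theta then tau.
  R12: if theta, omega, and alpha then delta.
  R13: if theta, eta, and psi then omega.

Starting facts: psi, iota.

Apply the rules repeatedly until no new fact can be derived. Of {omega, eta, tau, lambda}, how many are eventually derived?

4

From iota and psi, R4 gives nu.
nu holds, so lambda follows (R7).
From psi and lambda, R3 gives kappa.
From iota and kappa, R5 gives theta.
From kappa and theta, R11 gives tau.
tau and psi hold, so eta follows (R6).
From theta, eta, and psi, R13 gives omega.
omega: reached.
eta: reached.
tau: reached.
lambda: reached.
All 4 are reached.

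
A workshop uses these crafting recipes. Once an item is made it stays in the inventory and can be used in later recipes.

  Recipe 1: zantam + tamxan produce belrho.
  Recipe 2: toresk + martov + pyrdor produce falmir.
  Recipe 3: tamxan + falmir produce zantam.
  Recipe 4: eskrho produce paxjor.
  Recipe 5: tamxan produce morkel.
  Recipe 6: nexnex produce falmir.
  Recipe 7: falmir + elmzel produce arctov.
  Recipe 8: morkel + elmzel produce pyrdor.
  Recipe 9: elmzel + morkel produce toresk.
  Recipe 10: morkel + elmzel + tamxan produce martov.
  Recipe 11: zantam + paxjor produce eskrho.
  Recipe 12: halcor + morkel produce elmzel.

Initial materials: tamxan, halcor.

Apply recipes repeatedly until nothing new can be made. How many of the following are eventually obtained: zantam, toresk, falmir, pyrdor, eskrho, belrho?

5

Using Recipe 5, tamxan makes morkel.
halcor + morkel → elmzel (Recipe 12).
morkel + elmzel → pyrdor (Recipe 8).
Using Recipe 9, elmzel and morkel make toresk.
morkel + elmzel + tamxan → martov (Recipe 10).
Using Recipe 2, toresk, martov, and pyrdor make falmir.
tamxan + falmir → zantam (Recipe 3).
zantam + tamxan → belrho (Recipe 1).
zantam: reached.
toresk: reached.
falmir: reached.
pyrdor: reached.
eskrho would need zantam and paxjor (Recipe 11), but paxjor is never obtained.
belrho: reached.
Reached: zantam, toresk, falmir, pyrdor, and belrho — 5 of the 6.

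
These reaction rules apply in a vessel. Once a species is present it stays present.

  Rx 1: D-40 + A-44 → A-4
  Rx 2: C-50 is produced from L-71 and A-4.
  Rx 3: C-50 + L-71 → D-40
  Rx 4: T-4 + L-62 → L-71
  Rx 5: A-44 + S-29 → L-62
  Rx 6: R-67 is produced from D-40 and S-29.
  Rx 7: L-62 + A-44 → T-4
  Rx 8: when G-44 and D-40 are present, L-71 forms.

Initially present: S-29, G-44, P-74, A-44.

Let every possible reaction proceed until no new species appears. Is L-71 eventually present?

A-44 and S-29 present → L-62 forms (Rx 5).
L-62 and A-44 present → T-4 forms (Rx 7).
T-4 and L-62 present → L-71 forms (Rx 4).

Yes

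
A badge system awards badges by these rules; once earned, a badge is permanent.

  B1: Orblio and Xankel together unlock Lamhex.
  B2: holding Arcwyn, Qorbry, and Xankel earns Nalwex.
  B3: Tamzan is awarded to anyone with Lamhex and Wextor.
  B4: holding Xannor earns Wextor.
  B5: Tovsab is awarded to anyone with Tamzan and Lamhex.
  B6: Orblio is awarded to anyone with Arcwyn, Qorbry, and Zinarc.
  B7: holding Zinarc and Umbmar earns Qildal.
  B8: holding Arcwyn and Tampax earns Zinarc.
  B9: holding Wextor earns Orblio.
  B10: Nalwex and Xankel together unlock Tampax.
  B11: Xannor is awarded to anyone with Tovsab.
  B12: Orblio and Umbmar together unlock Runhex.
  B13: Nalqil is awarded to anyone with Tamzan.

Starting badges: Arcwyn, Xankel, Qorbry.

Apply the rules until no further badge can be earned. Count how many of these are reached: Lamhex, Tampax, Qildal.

2

With Arcwyn, Qorbry, and Xankel, Nalwex is earned (B2).
With Nalwex and Xankel, Tampax is earned (B10).
With Arcwyn and Tampax, Zinarc is earned (B8).
With Arcwyn, Qorbry, and Zinarc, Orblio is earned (B6).
With Orblio and Xankel, Lamhex is earned (B1).
Lamhex: reached.
Tampax: reached.
Qildal would need Zinarc and Umbmar (B7), but Umbmar is never earned.
Reached: Lamhex and Tampax — 2 of the 3.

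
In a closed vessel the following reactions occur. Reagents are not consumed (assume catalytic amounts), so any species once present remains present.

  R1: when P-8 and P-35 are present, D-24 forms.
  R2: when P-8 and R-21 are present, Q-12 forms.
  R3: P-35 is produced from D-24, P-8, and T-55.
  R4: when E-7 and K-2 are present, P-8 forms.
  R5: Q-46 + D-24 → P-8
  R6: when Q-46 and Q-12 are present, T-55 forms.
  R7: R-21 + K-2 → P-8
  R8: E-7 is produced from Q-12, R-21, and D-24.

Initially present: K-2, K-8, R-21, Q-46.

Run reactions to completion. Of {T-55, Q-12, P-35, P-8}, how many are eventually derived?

R-21 and K-2 present → P-8 forms (R7).
P-8 and R-21 present → Q-12 forms (R2).
Q-46 and Q-12 present → T-55 forms (R6).
T-55: reached.
Q-12: reached.
P-35 would need D-24, P-8, and T-55 (R3), but D-24 never forms.
P-8: reached.
Reached: T-55, Q-12, and P-8 — 3 of the 4.

3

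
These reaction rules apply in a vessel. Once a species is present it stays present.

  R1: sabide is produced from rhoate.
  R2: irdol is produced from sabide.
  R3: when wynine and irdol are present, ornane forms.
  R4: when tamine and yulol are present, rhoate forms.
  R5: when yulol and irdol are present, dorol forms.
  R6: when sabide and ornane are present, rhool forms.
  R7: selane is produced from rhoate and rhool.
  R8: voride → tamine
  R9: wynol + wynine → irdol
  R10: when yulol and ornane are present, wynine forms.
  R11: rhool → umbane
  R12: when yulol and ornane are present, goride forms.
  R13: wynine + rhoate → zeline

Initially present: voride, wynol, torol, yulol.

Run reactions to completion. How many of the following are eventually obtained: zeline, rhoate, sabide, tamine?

3

voride present → tamine forms (R8).
tamine and yulol present → rhoate forms (R4).
rhoate present → sabide forms (R1).
zeline would need wynine and rhoate (R13), but wynine never forms.
rhoate: reached.
sabide: reached.
tamine: reached.
Reached: rhoate, sabide, and tamine — 3 of the 4.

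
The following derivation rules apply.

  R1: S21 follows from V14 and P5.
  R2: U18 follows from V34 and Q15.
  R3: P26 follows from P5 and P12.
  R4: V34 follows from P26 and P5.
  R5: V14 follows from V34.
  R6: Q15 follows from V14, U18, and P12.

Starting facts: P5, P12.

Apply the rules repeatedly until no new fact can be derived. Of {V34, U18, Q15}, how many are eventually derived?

From P5 and P12, R3 gives P26.
From P26 and P5, R4 gives V34.
V34: reached.
U18 would need V34 and Q15 (R2), but Q15 is never established.
Q15 would need V14, U18, and P12 (R6), but U18 is never established.
Reached: V34 — 1 of the 3.

1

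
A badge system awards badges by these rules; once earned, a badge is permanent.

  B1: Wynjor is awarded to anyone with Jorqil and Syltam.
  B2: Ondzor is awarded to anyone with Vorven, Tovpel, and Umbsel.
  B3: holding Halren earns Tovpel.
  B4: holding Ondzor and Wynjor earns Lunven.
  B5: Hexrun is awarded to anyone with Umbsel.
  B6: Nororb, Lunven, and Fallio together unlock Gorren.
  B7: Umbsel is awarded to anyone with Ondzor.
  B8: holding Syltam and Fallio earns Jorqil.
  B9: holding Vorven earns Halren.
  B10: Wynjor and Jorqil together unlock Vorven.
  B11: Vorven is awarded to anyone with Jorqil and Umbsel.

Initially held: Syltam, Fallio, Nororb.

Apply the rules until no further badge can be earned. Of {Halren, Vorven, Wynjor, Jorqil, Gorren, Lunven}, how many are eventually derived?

4

With Syltam and Fallio, Jorqil is earned (B8).
With Jorqil and Syltam, Wynjor is earned (B1).
With Wynjor and Jorqil, Vorven is earned (B10).
With Vorven, Halren is earned (B9).
Halren: reached.
Vorven: reached.
Wynjor: reached.
Jorqil: reached.
Gorren would need Nororb, Lunven, and Fallio (B6), but Lunven is never earned.
Lunven would need Ondzor and Wynjor (B4), but Ondzor is never earned.
Reached: Halren, Vorven, Wynjor, and Jorqil — 4 of the 6.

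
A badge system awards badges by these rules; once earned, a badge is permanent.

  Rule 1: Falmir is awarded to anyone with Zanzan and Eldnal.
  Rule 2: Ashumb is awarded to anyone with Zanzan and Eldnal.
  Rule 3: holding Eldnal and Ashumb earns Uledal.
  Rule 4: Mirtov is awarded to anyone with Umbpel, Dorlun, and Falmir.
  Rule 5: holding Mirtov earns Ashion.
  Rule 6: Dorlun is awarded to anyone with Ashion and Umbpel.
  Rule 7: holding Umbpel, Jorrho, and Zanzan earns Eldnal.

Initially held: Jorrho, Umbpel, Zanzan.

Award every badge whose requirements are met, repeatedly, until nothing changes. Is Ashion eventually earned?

Ashion would need Mirtov (Rule 5), but Mirtov is never earned.

No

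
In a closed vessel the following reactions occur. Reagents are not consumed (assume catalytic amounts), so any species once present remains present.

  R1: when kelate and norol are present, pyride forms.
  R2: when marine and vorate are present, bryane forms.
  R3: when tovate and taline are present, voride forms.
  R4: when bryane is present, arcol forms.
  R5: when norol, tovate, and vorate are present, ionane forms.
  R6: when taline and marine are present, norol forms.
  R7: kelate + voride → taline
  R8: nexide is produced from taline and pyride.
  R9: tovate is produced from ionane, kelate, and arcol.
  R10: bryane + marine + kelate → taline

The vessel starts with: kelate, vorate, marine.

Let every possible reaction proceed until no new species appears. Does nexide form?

Yes

marine and vorate present → bryane forms (R2).
bryane, marine, and kelate present → taline forms (R10).
taline and marine present → norol forms (R6).
kelate and norol present → pyride forms (R1).
taline and pyride present → nexide forms (R8).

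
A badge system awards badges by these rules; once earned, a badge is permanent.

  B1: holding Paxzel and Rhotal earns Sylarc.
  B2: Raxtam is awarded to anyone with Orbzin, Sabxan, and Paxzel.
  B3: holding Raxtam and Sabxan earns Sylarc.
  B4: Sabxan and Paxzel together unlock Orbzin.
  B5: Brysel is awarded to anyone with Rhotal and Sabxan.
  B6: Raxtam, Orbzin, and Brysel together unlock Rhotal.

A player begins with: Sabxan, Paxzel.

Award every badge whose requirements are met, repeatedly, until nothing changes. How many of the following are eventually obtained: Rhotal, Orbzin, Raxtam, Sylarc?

With Sabxan and Paxzel, Orbzin is earned (B4).
With Orbzin, Sabxan, and Paxzel, Raxtam is earned (B2).
With Raxtam and Sabxan, Sylarc is earned (B3).
Rhotal would need Raxtam, Orbzin, and Brysel (B6), but Brysel is never earned.
Orbzin: reached.
Raxtam: reached.
Sylarc: reached.
Reached: Orbzin, Raxtam, and Sylarc — 3 of the 4.

3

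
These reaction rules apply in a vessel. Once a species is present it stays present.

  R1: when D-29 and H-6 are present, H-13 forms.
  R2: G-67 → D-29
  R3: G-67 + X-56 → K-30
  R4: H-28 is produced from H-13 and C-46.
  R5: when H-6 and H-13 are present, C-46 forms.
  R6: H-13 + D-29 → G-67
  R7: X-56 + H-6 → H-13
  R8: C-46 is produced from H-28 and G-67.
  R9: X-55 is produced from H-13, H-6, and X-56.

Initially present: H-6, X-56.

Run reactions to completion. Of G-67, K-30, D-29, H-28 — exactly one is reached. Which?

H-28

X-56 and H-6 present → H-13 forms (R7).
H-6 and H-13 present → C-46 forms (R5).
H-13 and C-46 present → H-28 forms (R4).
D-29 would need G-67 (R2), but G-67 never forms. G-67 would need H-13 and D-29 (R6), but D-29 never forms. K-30 would need G-67 and X-56 (R3), but G-67 never forms.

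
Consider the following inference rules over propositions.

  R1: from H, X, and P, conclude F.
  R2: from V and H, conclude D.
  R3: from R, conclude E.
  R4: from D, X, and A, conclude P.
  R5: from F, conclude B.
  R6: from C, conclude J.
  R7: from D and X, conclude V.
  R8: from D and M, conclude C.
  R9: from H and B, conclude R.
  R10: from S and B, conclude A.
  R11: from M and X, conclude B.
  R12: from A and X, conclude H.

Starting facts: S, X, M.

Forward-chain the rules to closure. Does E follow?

Yes

M and X hold, so B follows (R11).
S and B hold, so A follows (R10).
A and X hold, so H follows (R12).
H and B hold, so R follows (R9).
R holds, so E follows (R3).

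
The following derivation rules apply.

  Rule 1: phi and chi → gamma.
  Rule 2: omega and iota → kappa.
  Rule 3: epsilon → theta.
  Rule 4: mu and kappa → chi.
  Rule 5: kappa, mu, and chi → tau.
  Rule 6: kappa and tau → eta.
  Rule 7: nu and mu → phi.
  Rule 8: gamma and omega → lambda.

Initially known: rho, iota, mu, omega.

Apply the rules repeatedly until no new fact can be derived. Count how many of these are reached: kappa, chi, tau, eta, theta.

4

omega and iota hold, so kappa follows (Rule 2).
mu and kappa hold, so chi follows (Rule 4).
kappa, mu, and chi hold, so tau follows (Rule 5).
kappa and tau hold, so eta follows (Rule 6).
kappa: reached.
chi: reached.
tau: reached.
eta: reached.
theta would need epsilon (Rule 3), but epsilon is never established.
Reached: kappa, chi, tau, and eta — 4 of the 5.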